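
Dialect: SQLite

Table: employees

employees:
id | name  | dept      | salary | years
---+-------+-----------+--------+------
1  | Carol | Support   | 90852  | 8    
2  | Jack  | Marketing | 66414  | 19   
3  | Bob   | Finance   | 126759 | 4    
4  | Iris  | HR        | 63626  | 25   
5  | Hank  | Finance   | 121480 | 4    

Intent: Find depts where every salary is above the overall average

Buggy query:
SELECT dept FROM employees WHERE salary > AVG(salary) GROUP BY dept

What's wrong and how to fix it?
Bug: WHERE evaluates per row before aggregation, so AVG() is unavailable

Fix: Use a subquery for AVG and a HAVING MIN(...) filter so the condition holds for every row in the group

Corrected query:
SELECT dept FROM employees GROUP BY dept HAVING MIN(salary) > (SELECT AVG(salary) FROM employees)

Result:
dept   
-------
Finance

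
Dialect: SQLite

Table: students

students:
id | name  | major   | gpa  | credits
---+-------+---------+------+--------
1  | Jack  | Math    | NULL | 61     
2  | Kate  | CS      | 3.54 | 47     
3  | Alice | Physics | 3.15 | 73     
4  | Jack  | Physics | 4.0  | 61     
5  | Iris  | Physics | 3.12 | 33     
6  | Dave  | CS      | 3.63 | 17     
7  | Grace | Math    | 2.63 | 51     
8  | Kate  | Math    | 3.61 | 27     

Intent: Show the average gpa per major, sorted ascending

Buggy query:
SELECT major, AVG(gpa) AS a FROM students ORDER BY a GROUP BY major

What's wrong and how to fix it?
Bug: ORDER BY appears before GROUP BY; SQL clause order requires GROUP BY first

Fix: Reorder: SELECT … FROM … GROUP BY … ORDER BY …

Corrected query:
SELECT major, AVG(gpa) AS a FROM students GROUP BY major ORDER BY a

Result:
major   | a       
--------+---------
Math    | 3.12    
Physics | 3.423333
CS      | 3.585   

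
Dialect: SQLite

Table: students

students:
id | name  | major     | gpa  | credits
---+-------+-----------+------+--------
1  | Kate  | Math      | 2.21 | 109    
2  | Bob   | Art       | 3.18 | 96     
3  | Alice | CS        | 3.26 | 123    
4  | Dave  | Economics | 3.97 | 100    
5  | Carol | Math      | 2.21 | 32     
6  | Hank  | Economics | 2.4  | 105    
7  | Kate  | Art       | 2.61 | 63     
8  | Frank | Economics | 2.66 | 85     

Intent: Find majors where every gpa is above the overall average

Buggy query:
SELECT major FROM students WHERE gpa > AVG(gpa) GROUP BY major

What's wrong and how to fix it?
Bug: AVG() is an aggregate; it can't sit directly in WHERE

Fix: Use a subquery for AVG and a HAVING MIN(...) filter so the condition holds for every row in the group

Corrected query:
SELECT major FROM students GROUP BY major HAVING MIN(gpa) > (SELECT AVG(gpa) FROM students)

Result:
major
-----
CS   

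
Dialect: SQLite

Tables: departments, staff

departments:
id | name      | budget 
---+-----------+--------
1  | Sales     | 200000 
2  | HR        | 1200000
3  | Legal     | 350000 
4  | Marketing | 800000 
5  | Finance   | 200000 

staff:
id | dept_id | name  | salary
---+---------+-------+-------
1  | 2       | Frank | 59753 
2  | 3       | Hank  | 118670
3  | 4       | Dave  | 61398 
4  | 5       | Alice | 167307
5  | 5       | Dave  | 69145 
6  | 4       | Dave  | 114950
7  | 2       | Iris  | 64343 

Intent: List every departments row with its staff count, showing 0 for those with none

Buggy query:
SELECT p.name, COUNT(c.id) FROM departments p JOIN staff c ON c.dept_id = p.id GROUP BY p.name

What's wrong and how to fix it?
Bug: INNER JOIN drops departments rows that have no matching staff rows

Fix: Switch to LEFT JOIN to retain unmatched parent rows

Corrected query:
SELECT p.name, COUNT(c.id) FROM departments p LEFT JOIN staff c ON c.dept_id = p.id GROUP BY p.name

Result:
name      | COUNT(c.id)
----------+------------
Finance   | 2          
HR        | 2          
Legal     | 1          
Marketing | 2          
Sales     | 0          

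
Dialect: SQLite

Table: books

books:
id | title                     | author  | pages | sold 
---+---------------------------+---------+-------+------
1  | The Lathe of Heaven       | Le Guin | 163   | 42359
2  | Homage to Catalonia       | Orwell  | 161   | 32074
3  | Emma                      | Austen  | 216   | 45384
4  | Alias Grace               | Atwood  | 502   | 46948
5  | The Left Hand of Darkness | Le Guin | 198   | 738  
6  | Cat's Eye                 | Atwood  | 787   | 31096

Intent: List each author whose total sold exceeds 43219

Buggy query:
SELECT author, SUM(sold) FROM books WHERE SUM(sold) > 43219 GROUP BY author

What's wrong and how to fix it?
Bug: SUM(sold) is an aggregate, but WHERE filters rows before aggregation

Fix: Move the aggregate condition to a HAVING clause

Corrected query:
SELECT author, SUM(sold) FROM books GROUP BY author HAVING SUM(sold) > 43219

Result:
author | SUM(sold)
-------+----------
Atwood | 78044    
Austen | 45384    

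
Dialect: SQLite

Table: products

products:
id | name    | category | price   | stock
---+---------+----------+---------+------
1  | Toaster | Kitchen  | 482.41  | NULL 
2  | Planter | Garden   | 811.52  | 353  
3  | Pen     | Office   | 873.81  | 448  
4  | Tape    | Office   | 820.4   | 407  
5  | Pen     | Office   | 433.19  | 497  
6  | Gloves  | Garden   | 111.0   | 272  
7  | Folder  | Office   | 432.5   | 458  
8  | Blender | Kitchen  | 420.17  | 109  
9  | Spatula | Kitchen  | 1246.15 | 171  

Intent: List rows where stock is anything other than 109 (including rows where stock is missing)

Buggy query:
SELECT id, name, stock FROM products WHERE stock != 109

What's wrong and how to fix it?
Bug: Inequality against NULL is unknown, not true; rows with NULL are dropped

Fix: Handle NULL separately with IS NULL alongside the inequality

Corrected query:
SELECT id, name, stock FROM products WHERE stock != 109 OR stock IS NULL

Result:
id | name    | stock
---+---------+------
1  | Toaster | NULL 
2  | Planter | 353  
3  | Pen     | 448  
4  | Tape    | 407  
5  | Pen     | 497  
6  | Gloves  | 272  
7  | Folder  | 458  
9  | Spatula | 171  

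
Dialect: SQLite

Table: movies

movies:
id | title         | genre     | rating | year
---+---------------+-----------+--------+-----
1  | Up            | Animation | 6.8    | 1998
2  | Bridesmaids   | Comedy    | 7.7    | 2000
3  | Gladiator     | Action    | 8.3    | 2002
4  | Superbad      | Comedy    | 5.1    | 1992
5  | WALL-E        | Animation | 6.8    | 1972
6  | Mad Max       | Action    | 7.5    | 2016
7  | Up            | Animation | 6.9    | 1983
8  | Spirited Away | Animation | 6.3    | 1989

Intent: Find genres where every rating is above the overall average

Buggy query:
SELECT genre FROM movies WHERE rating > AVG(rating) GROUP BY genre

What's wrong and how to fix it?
Bug: WHERE evaluates per row before aggregation, so AVG() is unavailable

Fix: Use a subquery for AVG and a HAVING MIN(...) filter so the condition holds for every row in the group

Corrected query:
SELECT genre FROM movies GROUP BY genre HAVING MIN(rating) > (SELECT AVG(rating) FROM movies)

Result:
genre 
------
Action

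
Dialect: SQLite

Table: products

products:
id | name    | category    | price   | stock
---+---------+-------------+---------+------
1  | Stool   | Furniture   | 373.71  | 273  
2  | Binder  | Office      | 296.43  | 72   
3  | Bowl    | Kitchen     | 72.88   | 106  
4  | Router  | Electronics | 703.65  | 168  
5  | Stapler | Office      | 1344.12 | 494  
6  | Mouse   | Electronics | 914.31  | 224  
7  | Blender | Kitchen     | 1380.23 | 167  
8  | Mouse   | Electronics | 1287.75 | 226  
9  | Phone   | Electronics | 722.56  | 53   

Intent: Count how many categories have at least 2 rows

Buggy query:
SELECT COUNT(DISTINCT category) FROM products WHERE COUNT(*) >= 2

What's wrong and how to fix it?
Bug: WHERE filters individual rows, not groups, so a group-level COUNT is invalid there

Fix: Group first with HAVING COUNT(*) >= 2, then COUNT the resulting groups

Corrected query:
SELECT COUNT(*) FROM (SELECT category FROM products GROUP BY category HAVING COUNT(*) >= 2)

Result:
COUNT(*)
--------
3       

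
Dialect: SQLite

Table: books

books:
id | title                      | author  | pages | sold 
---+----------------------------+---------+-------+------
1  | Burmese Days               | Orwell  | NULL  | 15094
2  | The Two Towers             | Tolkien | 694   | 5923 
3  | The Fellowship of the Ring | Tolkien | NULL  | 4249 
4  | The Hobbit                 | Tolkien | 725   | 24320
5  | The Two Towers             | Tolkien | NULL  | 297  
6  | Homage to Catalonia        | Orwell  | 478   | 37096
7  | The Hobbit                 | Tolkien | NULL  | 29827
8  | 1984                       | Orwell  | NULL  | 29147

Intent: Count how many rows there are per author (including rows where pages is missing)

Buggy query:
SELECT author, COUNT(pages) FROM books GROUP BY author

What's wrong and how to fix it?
Bug: COUNT(column) counts non-NULL values only; rows with NULL pages aren't counted

Fix: Use COUNT(*) to count all rows regardless of NULL

Corrected query:
SELECT author, COUNT(*) FROM books GROUP BY author

Result:
author  | COUNT(*)
--------+---------
Orwell  | 3       
Tolkien | 5       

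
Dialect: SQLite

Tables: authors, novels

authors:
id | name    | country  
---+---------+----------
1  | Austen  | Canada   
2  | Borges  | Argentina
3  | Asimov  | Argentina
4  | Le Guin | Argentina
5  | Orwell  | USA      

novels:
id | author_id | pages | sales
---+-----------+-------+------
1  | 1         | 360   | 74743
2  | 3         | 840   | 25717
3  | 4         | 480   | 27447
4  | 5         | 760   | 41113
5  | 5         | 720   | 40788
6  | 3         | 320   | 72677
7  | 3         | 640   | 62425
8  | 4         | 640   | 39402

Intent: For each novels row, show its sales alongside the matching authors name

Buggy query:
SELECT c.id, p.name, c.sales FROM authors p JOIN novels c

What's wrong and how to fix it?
Bug: JOIN with no ON clause produces a cartesian product; every novels row pairs with every authors row

Fix: Specify the join condition linking the foreign key to the parent id

Corrected query:
SELECT c.id, p.name, c.sales FROM authors p JOIN novels c ON c.author_id = p.id

Result:
id | name    | sales
---+---------+------
1  | Austen  | 74743
2  | Asimov  | 25717
3  | Le Guin | 27447
4  | Orwell  | 41113
5  | Orwell  | 40788
6  | Asimov  | 72677
7  | Asimov  | 62425
8  | Le Guin | 39402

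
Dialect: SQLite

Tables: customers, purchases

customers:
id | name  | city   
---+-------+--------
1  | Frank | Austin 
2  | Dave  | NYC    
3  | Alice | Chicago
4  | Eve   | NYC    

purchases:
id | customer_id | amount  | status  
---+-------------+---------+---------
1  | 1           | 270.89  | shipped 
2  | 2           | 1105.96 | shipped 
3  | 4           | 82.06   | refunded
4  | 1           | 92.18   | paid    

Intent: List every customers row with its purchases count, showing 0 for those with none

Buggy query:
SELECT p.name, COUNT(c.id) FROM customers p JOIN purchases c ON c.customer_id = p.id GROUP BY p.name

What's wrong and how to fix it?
Bug: INNER JOIN drops customers rows that have no matching purchases rows

Fix: Use LEFT JOIN so parents without children still appear (COUNT(c.id) gives 0)

Corrected query:
SELECT p.name, COUNT(c.id) FROM customers p LEFT JOIN purchases c ON c.customer_id = p.id GROUP BY p.name

Result:
name  | COUNT(c.id)
------+------------
Alice | 0          
Dave  | 1          
Eve   | 1          
Frank | 2          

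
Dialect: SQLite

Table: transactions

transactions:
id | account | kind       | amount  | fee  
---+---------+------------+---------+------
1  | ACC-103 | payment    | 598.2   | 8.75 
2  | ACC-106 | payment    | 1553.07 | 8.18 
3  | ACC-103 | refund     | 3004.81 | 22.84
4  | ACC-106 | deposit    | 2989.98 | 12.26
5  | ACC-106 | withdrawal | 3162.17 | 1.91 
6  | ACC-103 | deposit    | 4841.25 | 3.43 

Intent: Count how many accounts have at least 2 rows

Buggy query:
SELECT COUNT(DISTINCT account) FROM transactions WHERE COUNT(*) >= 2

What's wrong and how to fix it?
Bug: WHERE filters individual rows, not groups, so a group-level COUNT is invalid there

Fix: Use a subquery that GROUPs and filters with HAVING, then count its rows

Corrected query:
SELECT COUNT(*) FROM (SELECT account FROM transactions GROUP BY account HAVING COUNT(*) >= 2)

Result:
COUNT(*)
--------
2       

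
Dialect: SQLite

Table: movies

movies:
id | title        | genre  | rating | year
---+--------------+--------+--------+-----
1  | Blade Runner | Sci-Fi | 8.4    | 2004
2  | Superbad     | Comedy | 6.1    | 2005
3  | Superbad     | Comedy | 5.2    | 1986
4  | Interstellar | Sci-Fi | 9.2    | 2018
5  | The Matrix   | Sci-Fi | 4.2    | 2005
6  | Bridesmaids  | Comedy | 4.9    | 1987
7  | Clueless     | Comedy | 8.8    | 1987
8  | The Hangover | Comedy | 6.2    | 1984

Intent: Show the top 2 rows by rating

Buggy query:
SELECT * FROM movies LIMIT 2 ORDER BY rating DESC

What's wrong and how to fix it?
Bug: LIMIT must come after ORDER BY

Fix: Sort with ORDER BY, then apply LIMIT

Corrected query:
SELECT * FROM movies ORDER BY rating DESC LIMIT 2

Result:
id | title        | genre  | rating | year
---+--------------+--------+--------+-----
4  | Interstellar | Sci-Fi | 9.2    | 2018
7  | Clueless     | Comedy | 8.8    | 1987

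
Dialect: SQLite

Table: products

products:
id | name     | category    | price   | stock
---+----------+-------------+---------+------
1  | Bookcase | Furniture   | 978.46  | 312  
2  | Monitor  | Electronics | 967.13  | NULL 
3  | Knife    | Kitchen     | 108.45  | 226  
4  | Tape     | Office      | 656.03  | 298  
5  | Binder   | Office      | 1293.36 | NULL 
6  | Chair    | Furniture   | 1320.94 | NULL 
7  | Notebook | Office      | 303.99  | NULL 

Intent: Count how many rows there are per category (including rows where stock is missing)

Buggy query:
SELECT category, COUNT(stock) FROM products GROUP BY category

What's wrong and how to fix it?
Bug: COUNT(column) counts non-NULL values only; rows with NULL stock aren't counted

Fix: Use COUNT(*) to count all rows regardless of NULL

Corrected query:
SELECT category, COUNT(*) FROM products GROUP BY category

Result:
category    | COUNT(*)
------------+---------
Electronics | 1       
Furniture   | 2       
Kitchen     | 1       
Office      | 3       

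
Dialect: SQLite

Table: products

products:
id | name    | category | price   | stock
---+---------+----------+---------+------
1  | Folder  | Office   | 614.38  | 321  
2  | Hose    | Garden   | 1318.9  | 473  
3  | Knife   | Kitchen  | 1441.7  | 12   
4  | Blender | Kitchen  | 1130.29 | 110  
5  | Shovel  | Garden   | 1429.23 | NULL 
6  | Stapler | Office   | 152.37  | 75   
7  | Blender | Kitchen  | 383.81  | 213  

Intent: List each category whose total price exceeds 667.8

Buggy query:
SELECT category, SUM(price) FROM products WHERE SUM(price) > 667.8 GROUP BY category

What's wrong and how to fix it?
Bug: Aggregate functions cannot appear in a WHERE clause

Fix: Move the aggregate condition to a HAVING clause

Corrected query:
SELECT category, SUM(price) FROM products GROUP BY category HAVING SUM(price) > 667.8

Result:
category | SUM(price)
---------+-----------
Garden   | 2748.13   
Kitchen  | 2955.8    
Office   | 766.75    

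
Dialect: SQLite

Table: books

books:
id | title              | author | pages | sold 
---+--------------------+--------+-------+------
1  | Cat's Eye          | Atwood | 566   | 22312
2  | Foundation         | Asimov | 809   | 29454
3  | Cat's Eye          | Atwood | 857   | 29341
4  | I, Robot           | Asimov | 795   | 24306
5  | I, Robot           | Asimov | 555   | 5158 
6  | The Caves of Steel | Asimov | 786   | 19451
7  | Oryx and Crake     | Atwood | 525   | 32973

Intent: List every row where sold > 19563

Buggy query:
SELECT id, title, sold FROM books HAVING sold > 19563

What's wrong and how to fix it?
Bug: This is a non-aggregate query (no GROUP BY, no aggregates), so in SQLite the HAVING clause is invalid here; a row-level condition belongs in WHERE

Fix: Replace HAVING with WHERE since the condition applies to individual rows

Corrected query:
SELECT id, title, sold FROM books WHERE sold > 19563

Result:
id | title          | sold 
---+----------------+------
1  | Cat's Eye      | 22312
2  | Foundation     | 29454
3  | Cat's Eye      | 29341
4  | I, Robot       | 24306
7  | Oryx and Crake | 32973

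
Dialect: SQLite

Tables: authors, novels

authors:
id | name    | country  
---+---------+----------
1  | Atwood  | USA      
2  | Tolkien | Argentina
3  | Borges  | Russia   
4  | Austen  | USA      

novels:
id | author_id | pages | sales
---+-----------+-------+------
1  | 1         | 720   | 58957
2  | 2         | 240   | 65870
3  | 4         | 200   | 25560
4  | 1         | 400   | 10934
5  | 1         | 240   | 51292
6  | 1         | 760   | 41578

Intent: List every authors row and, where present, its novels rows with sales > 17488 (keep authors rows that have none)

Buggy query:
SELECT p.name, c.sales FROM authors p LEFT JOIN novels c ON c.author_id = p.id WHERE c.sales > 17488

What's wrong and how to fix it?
Bug: A WHERE condition on the right-hand table after LEFT JOIN drops unmatched parents

Fix: Move the right-table condition into the ON clause so unmatched parents are kept

Corrected query:
SELECT p.name, c.sales FROM authors p LEFT JOIN novels c ON c.author_id = p.id AND c.sales > 17488

Result:
name    | sales
--------+------
Atwood  | 41578
Atwood  | 51292
Atwood  | 58957
Tolkien | 65870
Borges  | NULL 
Austen  | 25560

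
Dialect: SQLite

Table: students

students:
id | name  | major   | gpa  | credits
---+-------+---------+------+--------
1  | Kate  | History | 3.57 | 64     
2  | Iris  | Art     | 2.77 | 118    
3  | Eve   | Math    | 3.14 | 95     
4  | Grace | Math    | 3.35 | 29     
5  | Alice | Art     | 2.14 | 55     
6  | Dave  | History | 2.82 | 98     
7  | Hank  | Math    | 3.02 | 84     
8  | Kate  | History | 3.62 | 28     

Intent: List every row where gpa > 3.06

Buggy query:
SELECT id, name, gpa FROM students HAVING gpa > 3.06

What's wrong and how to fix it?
Bug: This is a non-aggregate query (no GROUP BY, no aggregates), so in SQLite the HAVING clause is invalid here; a row-level condition belongs in WHERE

Fix: Replace HAVING with WHERE since the condition applies to individual rows

Corrected query:
SELECT id, name, gpa FROM students WHERE gpa > 3.06

Result:
id | name  | gpa 
---+-------+-----
1  | Kate  | 3.57
3  | Eve   | 3.14
4  | Grace | 3.35
8  | Kate  | 3.62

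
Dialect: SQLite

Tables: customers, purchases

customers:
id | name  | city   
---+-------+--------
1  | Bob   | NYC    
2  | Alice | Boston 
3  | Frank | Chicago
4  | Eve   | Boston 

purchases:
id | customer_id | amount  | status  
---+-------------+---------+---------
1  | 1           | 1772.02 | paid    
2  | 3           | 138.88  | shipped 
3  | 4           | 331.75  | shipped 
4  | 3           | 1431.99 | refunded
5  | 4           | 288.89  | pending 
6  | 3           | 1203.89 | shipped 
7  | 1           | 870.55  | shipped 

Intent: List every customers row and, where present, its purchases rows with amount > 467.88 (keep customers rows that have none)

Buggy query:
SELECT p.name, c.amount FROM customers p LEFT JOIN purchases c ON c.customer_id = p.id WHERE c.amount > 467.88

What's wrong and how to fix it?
Bug: A WHERE condition on the right-hand table after LEFT JOIN drops unmatched parents

Fix: Move the right-table condition into the ON clause so unmatched parents are kept

Corrected query:
SELECT p.name, c.amount FROM customers p LEFT JOIN purchases c ON c.customer_id = p.id AND c.amount > 467.88

Result:
name  | amount 
------+--------
Bob   | 870.55 
Bob   | 1772.02
Alice | NULL   
Frank | 1203.89
Frank | 1431.99
Eve   | NULL   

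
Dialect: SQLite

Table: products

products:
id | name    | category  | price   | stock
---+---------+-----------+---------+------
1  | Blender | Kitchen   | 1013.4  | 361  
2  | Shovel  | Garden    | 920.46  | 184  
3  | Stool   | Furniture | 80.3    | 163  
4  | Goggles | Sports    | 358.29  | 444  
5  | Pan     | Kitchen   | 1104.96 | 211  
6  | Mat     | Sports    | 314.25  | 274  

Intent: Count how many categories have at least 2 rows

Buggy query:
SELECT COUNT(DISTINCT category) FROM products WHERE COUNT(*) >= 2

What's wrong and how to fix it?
Bug: WHERE filters individual rows, not groups, so a group-level COUNT is invalid there

Fix: Group first with HAVING COUNT(*) >= 2, then COUNT the resulting groups

Corrected query:
SELECT COUNT(*) FROM (SELECT category FROM products GROUP BY category HAVING COUNT(*) >= 2)

Result:
COUNT(*)
--------
2       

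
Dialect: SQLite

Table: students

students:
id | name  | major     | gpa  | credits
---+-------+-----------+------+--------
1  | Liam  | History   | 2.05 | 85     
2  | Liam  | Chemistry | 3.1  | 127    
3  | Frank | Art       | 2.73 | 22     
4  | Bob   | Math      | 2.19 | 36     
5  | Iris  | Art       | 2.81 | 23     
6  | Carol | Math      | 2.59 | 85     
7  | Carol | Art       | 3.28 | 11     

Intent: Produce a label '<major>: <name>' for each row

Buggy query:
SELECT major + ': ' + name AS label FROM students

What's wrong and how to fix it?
Bug: '+' is numeric addition; on text columns SQLite converts them to 0 instead of concatenating

Fix: Replace + with || to concatenate text

Corrected query:
SELECT major || ': ' || name AS label FROM students

Result:
label          
---------------
History: Liam  
Chemistry: Liam
Art: Frank     
Math: Bob      
Art: Iris      
Math: Carol    
Art: Carol     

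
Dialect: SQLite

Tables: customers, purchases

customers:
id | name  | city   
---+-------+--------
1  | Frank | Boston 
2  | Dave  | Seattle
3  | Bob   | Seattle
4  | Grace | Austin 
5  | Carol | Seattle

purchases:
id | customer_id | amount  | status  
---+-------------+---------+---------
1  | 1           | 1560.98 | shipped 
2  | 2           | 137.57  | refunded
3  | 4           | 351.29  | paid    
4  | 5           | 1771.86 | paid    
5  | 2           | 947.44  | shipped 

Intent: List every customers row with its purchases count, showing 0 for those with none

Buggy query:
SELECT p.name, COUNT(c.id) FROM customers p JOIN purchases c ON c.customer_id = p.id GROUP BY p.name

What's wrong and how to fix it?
Bug: INNER JOIN drops customers rows that have no matching purchases rows

Fix: Use LEFT JOIN so parents without children still appear (COUNT(c.id) gives 0)

Corrected query:
SELECT p.name, COUNT(c.id) FROM customers p LEFT JOIN purchases c ON c.customer_id = p.id GROUP BY p.name

Result:
name  | COUNT(c.id)
------+------------
Bob   | 0          
Carol | 1          
Dave  | 2          
Frank | 1          
Grace | 1          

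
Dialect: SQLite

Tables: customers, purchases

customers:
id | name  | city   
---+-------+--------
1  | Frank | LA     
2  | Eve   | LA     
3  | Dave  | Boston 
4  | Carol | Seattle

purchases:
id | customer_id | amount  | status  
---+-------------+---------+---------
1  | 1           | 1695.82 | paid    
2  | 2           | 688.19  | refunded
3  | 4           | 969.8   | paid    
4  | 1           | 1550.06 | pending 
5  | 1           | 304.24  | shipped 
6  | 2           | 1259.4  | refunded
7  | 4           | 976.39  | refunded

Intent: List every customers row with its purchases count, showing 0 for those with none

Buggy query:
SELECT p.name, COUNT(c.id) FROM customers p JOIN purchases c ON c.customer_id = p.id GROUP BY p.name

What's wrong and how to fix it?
Bug: An inner join excludes parents with zero children

Fix: Use LEFT JOIN so parents without children still appear (COUNT(c.id) gives 0)

Corrected query:
SELECT p.name, COUNT(c.id) FROM customers p LEFT JOIN purchases c ON c.customer_id = p.id GROUP BY p.name

Result:
name  | COUNT(c.id)
------+------------
Carol | 2          
Dave  | 0          
Eve   | 2          
Frank | 3          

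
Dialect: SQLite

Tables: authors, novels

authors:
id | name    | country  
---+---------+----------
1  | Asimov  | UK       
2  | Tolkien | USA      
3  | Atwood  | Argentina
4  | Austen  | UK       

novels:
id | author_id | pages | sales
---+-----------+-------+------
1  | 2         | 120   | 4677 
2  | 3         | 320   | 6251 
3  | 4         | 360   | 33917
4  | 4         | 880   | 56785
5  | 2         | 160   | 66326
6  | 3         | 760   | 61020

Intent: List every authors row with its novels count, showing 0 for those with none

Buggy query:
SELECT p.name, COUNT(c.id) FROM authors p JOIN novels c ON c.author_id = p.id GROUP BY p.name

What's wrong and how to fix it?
Bug: An inner join excludes parents with zero children

Fix: Use LEFT JOIN so parents without children still appear (COUNT(c.id) gives 0)

Corrected query:
SELECT p.name, COUNT(c.id) FROM authors p LEFT JOIN novels c ON c.author_id = p.id GROUP BY p.name

Result:
name    | COUNT(c.id)
--------+------------
Asimov  | 0          
Atwood  | 2          
Austen  | 2          
Tolkien | 2          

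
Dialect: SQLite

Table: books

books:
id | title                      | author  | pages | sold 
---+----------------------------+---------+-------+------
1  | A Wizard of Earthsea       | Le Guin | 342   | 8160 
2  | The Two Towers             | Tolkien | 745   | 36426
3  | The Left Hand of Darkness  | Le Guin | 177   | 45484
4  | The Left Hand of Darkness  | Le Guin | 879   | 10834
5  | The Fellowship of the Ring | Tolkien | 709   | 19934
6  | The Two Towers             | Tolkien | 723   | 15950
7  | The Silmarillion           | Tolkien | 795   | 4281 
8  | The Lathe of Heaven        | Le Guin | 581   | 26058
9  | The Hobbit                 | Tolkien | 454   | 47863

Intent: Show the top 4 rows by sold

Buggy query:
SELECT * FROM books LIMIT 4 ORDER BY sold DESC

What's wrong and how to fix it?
Bug: LIMIT must come after ORDER BY

Fix: Sort with ORDER BY, then apply LIMIT

Corrected query:
SELECT * FROM books ORDER BY sold DESC LIMIT 4

Result:
id | title                     | author  | pages | sold 
---+---------------------------+---------+-------+------
9  | The Hobbit                | Tolkien | 454   | 47863
3  | The Left Hand of Darkness | Le Guin | 177   | 45484
2  | The Two Towers            | Tolkien | 745   | 36426
8  | The Lathe of Heaven       | Le Guin | 581   | 26058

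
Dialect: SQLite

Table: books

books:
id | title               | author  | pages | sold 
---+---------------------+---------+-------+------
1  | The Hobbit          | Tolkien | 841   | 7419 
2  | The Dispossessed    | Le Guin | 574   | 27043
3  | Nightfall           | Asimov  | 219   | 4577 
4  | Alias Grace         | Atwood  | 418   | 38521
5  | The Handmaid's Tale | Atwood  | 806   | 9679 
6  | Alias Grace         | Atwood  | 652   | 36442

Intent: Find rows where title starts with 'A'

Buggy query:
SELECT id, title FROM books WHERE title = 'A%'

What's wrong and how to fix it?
Bug: Wildcards only work with LIKE; '=' treats '%' as a literal character

Fix: Use LIKE for wildcard pattern matching

Corrected query:
SELECT id, title FROM books WHERE title LIKE 'A%'

Result:
id | title      
---+------------
4  | Alias Grace
6  | Alias Grace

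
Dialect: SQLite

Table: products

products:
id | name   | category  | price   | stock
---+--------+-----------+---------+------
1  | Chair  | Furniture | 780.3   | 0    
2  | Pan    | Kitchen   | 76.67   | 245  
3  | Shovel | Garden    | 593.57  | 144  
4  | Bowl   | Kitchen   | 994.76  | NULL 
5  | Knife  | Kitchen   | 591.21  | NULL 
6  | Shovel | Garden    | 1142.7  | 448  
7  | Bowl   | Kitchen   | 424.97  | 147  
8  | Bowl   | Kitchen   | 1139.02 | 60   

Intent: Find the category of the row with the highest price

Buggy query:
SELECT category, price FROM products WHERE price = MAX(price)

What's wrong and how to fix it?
Bug: WHERE is evaluated per row; an aggregate over the whole table isn't defined there

Fix: Wrap MAX in a scalar subquery so WHERE compares against a single value

Corrected query:
SELECT category, price FROM products WHERE price = (SELECT MAX(price) FROM products)

Result:
category | price 
---------+-------
Garden   | 1142.7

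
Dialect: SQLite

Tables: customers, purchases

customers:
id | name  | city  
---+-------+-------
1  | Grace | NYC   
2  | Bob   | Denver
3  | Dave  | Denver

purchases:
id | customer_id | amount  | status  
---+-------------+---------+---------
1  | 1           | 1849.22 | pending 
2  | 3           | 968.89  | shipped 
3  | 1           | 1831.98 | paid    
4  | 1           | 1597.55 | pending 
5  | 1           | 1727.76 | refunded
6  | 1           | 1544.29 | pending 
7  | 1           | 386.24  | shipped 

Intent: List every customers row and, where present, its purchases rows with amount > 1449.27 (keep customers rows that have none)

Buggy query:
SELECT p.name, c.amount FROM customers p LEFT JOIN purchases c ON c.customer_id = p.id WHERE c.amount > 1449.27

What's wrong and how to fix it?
Bug: Filtering c.amount in WHERE discards the NULL rows produced by LEFT JOIN, turning it into an inner join

Fix: Put 'c.amount > 1449.27' in the JOIN's ON clause instead of WHERE

Corrected query:
SELECT p.name, c.amount FROM customers p LEFT JOIN purchases c ON c.customer_id = p.id AND c.amount > 1449.27

Result:
name  | amount 
------+--------
Grace | 1544.29
Grace | 1597.55
Grace | 1727.76
Grace | 1831.98
Grace | 1849.22
Bob   | NULL   
Dave  | NULL   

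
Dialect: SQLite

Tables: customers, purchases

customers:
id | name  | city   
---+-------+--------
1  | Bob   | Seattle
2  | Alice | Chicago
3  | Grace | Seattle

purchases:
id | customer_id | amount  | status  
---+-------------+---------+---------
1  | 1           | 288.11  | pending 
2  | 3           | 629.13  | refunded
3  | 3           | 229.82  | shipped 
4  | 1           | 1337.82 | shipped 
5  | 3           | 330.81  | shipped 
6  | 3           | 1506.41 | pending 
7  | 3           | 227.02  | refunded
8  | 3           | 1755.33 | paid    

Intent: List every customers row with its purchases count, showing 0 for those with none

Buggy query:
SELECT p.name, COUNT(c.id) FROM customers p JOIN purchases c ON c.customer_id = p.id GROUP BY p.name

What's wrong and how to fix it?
Bug: An inner join excludes parents with zero children

Fix: Use LEFT JOIN so parents without children still appear (COUNT(c.id) gives 0)

Corrected query:
SELECT p.name, COUNT(c.id) FROM customers p LEFT JOIN purchases c ON c.customer_id = p.id GROUP BY p.name

Result:
name  | COUNT(c.id)
------+------------
Alice | 0          
Bob   | 2          
Grace | 6          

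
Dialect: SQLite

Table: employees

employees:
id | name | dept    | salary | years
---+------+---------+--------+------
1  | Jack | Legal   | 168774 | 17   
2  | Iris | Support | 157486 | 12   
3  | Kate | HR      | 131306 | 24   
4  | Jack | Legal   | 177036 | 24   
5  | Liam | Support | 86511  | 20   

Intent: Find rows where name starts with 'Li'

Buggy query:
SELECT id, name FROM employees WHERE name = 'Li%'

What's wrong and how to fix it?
Bug: '=' compares the literal string including the % character; pattern matching needs LIKE

Fix: Use LIKE for wildcard pattern matching

Corrected query:
SELECT id, name FROM employees WHERE name LIKE 'Li%'

Result:
id | name
---+-----
5  | Liam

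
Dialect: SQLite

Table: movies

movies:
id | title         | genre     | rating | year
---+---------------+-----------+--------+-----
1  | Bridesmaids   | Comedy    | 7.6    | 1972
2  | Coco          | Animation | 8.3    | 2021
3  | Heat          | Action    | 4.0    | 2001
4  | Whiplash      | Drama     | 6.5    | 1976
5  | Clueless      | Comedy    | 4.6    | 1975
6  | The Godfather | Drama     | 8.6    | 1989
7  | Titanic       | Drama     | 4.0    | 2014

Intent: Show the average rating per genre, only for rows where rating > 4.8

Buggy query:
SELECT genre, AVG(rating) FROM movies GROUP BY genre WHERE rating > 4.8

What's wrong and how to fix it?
Bug: WHERE cannot follow GROUP BY

Fix: Place WHERE between FROM and GROUP BY

Corrected query:
SELECT genre, AVG(rating) FROM movies WHERE rating > 4.8 GROUP BY genre

Result:
genre     | AVG(rating)
----------+------------
Animation | 8.3        
Comedy    | 7.6        
Drama     | 7.55       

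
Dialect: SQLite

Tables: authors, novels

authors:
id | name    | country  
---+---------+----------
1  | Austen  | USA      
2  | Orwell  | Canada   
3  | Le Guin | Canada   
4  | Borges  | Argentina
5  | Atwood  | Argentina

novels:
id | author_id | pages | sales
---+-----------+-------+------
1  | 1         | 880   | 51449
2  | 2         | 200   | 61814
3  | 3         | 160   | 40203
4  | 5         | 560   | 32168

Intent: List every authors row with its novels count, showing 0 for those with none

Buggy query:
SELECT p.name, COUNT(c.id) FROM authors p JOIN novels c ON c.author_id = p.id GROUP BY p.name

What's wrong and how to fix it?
Bug: An inner join excludes parents with zero children

Fix: Use LEFT JOIN so parents without children still appear (COUNT(c.id) gives 0)

Corrected query:
SELECT p.name, COUNT(c.id) FROM authors p LEFT JOIN novels c ON c.author_id = p.id GROUP BY p.name

Result:
name    | COUNT(c.id)
--------+------------
Atwood  | 1          
Austen  | 1          
Borges  | 0          
Le Guin | 1          
Orwell  | 1          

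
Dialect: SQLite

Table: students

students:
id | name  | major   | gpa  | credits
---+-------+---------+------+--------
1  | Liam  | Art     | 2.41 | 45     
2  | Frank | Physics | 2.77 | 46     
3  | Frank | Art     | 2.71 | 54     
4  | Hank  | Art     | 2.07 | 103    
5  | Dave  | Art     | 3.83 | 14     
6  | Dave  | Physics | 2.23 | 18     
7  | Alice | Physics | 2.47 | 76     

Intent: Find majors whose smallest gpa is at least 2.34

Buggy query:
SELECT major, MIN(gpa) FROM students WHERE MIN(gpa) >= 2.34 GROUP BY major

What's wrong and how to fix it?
Bug: MIN() in WHERE is a misuse of aggregate

Fix: Use HAVING for the per-group MIN condition

Corrected query:
SELECT major, MIN(gpa) FROM students GROUP BY major HAVING MIN(gpa) >= 2.34

Result:
(no rows)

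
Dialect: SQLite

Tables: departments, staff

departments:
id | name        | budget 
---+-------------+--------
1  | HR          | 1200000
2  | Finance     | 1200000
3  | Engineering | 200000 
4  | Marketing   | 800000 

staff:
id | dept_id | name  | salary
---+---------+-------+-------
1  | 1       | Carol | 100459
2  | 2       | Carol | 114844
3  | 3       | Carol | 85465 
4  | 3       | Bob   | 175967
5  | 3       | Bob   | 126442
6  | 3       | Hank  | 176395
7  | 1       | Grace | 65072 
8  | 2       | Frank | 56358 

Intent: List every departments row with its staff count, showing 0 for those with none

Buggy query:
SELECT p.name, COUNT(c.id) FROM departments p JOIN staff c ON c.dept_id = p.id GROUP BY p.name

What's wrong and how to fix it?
Bug: An inner join excludes parents with zero children

Fix: Use LEFT JOIN so parents without children still appear (COUNT(c.id) gives 0)

Corrected query:
SELECT p.name, COUNT(c.id) FROM departments p LEFT JOIN staff c ON c.dept_id = p.id GROUP BY p.name

Result:
name        | COUNT(c.id)
------------+------------
Engineering | 4          
Finance     | 2          
HR          | 2          
Marketing   | 0          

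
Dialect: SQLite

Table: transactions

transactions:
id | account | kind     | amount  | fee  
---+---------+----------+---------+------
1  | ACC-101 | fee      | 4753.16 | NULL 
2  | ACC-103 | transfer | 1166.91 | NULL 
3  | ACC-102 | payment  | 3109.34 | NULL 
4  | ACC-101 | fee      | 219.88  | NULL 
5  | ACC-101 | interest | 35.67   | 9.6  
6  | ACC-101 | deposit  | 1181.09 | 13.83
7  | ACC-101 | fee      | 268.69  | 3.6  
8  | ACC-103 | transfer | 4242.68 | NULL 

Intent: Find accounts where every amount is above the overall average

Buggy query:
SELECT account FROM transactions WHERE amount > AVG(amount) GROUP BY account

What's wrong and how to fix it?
Bug: AVG() is an aggregate; it can't sit directly in WHERE

Fix: Compute the overall average in a scalar subquery and compare each group's MIN against it in HAVING

Corrected query:
SELECT account FROM transactions GROUP BY account HAVING MIN(amount) > (SELECT AVG(amount) FROM transactions)

Result:
account
-------
ACC-102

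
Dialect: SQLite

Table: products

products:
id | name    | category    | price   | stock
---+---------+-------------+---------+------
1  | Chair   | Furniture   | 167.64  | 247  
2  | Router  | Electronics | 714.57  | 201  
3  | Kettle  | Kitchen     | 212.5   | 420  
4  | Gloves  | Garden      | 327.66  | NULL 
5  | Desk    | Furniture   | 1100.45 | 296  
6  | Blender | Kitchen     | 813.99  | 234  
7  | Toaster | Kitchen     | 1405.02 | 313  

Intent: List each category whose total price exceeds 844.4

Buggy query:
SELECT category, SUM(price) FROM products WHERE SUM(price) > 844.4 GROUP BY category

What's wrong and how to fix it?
Bug: Aggregate functions cannot appear in a WHERE clause

Fix: Use HAVING (which filters groups after aggregation) instead of WHERE

Corrected query:
SELECT category, SUM(price) FROM products GROUP BY category HAVING SUM(price) > 844.4

Result:
category  | SUM(price)
----------+-----------
Furniture | 1268.09   
Kitchen   | 2431.51   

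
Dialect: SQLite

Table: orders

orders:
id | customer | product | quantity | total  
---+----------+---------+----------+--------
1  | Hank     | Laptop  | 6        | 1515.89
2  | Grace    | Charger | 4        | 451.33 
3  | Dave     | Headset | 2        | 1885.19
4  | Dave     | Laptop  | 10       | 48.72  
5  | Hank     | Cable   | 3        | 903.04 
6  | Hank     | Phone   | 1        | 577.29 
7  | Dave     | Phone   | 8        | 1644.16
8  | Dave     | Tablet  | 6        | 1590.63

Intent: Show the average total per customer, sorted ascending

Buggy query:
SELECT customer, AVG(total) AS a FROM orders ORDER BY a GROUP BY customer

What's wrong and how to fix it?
Bug: GROUP BY must precede ORDER BY

Fix: Reorder: SELECT … FROM … GROUP BY … ORDER BY …

Corrected query:
SELECT customer, AVG(total) AS a FROM orders GROUP BY customer ORDER BY a

Result:
customer | a       
---------+---------
Grace    | 451.33  
Hank     | 998.74  
Dave     | 1292.175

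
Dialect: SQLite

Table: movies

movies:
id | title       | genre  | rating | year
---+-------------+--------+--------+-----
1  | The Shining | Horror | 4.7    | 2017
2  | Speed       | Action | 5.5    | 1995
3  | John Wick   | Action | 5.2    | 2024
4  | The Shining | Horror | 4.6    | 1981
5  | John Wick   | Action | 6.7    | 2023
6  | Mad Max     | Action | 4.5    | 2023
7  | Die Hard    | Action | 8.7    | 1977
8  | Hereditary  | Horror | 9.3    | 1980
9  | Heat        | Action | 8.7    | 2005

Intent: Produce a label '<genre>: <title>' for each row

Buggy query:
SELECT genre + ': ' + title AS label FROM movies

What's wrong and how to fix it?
Bug: SQLite uses || for string concatenation; + coerces text to numbers (yielding 0)

Fix: Use the || operator for string concatenation

Corrected query:
SELECT genre || ': ' || title AS label FROM movies

Result:
label              
-------------------
Horror: The Shining
Action: Speed      
Action: John Wick  
Horror: The Shining
Action: John Wick  
Action: Mad Max    
Action: Die Hard   
Horror: Hereditary 
Action: Heat       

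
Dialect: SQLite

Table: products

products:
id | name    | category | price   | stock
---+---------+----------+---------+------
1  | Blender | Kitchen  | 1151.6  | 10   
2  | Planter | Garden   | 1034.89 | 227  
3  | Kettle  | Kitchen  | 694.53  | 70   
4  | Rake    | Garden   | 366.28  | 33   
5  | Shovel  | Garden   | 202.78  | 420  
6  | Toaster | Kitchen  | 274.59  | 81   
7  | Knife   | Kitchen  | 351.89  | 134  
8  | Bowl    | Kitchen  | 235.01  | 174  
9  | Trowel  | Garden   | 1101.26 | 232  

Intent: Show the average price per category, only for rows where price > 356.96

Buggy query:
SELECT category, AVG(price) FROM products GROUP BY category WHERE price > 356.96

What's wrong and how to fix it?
Bug: WHERE cannot follow GROUP BY

Fix: Move the WHERE clause before GROUP BY

Corrected query:
SELECT category, AVG(price) FROM products WHERE price > 356.96 GROUP BY category

Result:
category | AVG(price)
---------+-----------
Garden   | 834.143333
Kitchen  | 923.065   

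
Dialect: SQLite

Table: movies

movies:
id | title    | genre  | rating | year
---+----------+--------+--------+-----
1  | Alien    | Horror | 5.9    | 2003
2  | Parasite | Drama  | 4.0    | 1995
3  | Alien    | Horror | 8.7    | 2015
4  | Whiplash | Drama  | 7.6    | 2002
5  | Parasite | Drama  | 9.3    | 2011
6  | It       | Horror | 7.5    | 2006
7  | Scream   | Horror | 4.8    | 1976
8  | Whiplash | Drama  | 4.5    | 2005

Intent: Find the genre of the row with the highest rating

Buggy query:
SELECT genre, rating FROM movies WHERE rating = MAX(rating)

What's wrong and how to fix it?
Bug: MAX(rating) is an aggregate and cannot be used directly in WHERE

Fix: Wrap MAX in a scalar subquery so WHERE compares against a single value

Corrected query:
SELECT genre, rating FROM movies WHERE rating = (SELECT MAX(rating) FROM movies)

Result:
genre | rating
------+-------
Drama | 9.3   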